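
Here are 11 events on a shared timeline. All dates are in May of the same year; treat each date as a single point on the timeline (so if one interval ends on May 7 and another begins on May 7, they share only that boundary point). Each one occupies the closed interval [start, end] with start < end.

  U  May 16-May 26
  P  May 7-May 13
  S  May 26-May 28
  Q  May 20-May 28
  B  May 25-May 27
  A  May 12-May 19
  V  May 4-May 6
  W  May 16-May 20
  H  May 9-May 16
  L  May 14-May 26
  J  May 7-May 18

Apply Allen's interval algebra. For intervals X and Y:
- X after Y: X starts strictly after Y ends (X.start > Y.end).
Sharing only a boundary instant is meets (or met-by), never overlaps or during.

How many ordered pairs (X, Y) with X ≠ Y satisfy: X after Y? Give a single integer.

27

Checking all 110 ordered pairs for relation 'after'; matching pairs in alphabetical order:
(A, V): A after V ✓
(B, A): B after A ✓
(B, H): B after H ✓
(B, J): B after J ✓
(B, P): B after P ✓
(B, V): B after V ✓
(B, W): B after W ✓
(H, V): H after V ✓
(J, V): J after V ✓
(L, P): L after P ✓
(L, V): L after V ✓
(P, V): P after V ✓
(Q, A): Q after A ✓
(Q, H): Q after H ✓
(Q, J): Q after J ✓
(Q, P): Q after P ✓
(Q, V): Q after V ✓
(S, A): S after A ✓
(S, H): S after H ✓
(S, J): S after J ✓
(S, P): S after P ✓
(S, V): S after V ✓
(S, W): S after W ✓
(U, P): U after P ✓
... plus 3 further pairs not listed.
Count: 27.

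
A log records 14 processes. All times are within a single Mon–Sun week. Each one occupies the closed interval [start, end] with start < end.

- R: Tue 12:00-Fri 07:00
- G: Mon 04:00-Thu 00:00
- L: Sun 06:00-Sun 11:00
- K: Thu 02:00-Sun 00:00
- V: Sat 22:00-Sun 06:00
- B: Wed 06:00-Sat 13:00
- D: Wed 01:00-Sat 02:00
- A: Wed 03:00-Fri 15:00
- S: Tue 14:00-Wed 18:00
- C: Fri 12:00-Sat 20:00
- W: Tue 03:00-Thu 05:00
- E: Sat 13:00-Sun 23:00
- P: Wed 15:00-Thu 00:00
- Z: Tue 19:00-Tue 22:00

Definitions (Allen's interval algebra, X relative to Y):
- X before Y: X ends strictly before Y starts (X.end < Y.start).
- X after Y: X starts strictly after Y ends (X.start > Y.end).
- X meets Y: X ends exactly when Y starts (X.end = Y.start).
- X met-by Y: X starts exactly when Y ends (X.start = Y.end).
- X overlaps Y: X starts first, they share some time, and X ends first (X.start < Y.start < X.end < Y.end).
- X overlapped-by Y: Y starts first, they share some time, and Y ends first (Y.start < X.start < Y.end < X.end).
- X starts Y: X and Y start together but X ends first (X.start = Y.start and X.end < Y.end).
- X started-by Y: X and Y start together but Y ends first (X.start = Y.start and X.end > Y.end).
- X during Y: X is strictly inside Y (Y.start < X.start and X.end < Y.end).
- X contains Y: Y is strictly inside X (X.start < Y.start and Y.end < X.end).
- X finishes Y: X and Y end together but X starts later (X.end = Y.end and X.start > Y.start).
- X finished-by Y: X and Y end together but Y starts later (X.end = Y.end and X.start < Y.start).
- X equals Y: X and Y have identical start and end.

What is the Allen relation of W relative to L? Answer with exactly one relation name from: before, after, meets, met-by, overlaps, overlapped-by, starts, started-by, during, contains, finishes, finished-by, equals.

W = [Tue 03:00, Thu 05:00]; L = [Sun 06:00, Sun 11:00].
Compare endpoints: W.start < L.start, W.start < L.end, W.end < L.start, W.end < L.end.
That pattern is 'before'.

before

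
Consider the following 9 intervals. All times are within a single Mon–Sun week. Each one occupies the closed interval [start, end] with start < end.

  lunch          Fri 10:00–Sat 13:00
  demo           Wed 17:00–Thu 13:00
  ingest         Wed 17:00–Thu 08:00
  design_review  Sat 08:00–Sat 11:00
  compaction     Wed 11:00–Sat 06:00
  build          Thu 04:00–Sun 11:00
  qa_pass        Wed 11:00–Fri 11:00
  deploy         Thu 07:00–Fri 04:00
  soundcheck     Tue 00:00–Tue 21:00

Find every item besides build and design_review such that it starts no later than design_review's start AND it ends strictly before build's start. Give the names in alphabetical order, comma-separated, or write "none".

Conditions: its start is no later than design_review's start (X.start <= Sat 08:00) AND its end is strictly before build's start (X.end < Thu 04:00).
compaction: start Wed 11:00 <= Sat 08:00? ✓; end Sat 06:00 < Thu 04:00? ✗ → no.
demo: start Wed 17:00 <= Sat 08:00? ✓; end Thu 13:00 < Thu 04:00? ✗ → no.
deploy: start Thu 07:00 <= Sat 08:00? ✓; end Fri 04:00 < Thu 04:00? ✗ → no.
ingest: start Wed 17:00 <= Sat 08:00? ✓; end Thu 08:00 < Thu 04:00? ✗ → no.
lunch: start Fri 10:00 <= Sat 08:00? ✓; end Sat 13:00 < Thu 04:00? ✗ → no.
qa_pass: start Wed 11:00 <= Sat 08:00? ✓; end Fri 11:00 < Thu 04:00? ✗ → no.
soundcheck: start Tue 00:00 <= Sat 08:00? ✓; end Tue 21:00 < Thu 04:00? ✓ → yes.
Result: soundcheck.

soundcheck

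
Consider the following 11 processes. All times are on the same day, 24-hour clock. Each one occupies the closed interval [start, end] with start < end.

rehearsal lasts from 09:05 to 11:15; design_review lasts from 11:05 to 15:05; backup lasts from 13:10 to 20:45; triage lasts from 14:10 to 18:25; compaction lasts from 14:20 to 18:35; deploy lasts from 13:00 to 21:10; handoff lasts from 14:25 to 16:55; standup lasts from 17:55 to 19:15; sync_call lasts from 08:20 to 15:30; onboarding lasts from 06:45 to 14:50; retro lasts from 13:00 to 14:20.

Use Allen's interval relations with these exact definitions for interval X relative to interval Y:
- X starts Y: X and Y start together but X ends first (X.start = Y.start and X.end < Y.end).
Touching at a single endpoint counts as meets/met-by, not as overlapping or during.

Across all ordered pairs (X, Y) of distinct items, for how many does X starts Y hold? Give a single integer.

1

Checking all 110 ordered pairs for relation 'starts'; matching pairs in alphabetical order:
(retro, deploy): retro starts deploy ✓
Count: 1.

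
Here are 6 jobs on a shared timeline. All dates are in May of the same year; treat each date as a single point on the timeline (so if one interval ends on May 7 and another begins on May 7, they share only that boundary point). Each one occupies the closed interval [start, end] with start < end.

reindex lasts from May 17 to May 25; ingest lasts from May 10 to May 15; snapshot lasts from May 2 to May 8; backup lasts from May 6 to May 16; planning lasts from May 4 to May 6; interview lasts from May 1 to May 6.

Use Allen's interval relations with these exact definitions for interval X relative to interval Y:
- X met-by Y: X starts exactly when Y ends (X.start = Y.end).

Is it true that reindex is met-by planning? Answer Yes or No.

No

reindex = [May 17, May 25], planning = [May 4, May 6].
Actual relation of reindex to planning: after.
Asked whether 'met-by' holds → No.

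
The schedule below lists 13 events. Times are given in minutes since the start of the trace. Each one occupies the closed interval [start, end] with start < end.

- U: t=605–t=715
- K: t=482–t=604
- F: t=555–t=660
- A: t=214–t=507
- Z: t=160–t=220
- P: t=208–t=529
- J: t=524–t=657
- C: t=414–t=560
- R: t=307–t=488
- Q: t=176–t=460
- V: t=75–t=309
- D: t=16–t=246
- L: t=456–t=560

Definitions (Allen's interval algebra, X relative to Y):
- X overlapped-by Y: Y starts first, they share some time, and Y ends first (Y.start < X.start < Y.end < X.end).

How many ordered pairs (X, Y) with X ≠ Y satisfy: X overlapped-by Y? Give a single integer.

37

Checking all 156 ordered pairs for relation 'overlapped-by'; matching pairs in alphabetical order:
(A, D): A overlapped-by D ✓
(A, Q): A overlapped-by Q ✓
(A, V): A overlapped-by V ✓
(A, Z): A overlapped-by Z ✓
(C, A): C overlapped-by A ✓
(C, P): C overlapped-by P ✓
(C, Q): C overlapped-by Q ✓
(C, R): C overlapped-by R ✓
(F, C): F overlapped-by C ✓
(F, J): F overlapped-by J ✓
(F, K): F overlapped-by K ✓
(F, L): F overlapped-by L ✓
(J, C): J overlapped-by C ✓
(J, K): J overlapped-by K ✓
(J, L): J overlapped-by L ✓
(J, P): J overlapped-by P ✓
(K, A): K overlapped-by A ✓
(K, C): K overlapped-by C ✓
(K, L): K overlapped-by L ✓
(K, P): K overlapped-by P ✓
(K, R): K overlapped-by R ✓
(L, A): L overlapped-by A ✓
(L, P): L overlapped-by P ✓
(L, Q): L overlapped-by Q ✓
... plus 13 further pairs not listed.
Count: 37.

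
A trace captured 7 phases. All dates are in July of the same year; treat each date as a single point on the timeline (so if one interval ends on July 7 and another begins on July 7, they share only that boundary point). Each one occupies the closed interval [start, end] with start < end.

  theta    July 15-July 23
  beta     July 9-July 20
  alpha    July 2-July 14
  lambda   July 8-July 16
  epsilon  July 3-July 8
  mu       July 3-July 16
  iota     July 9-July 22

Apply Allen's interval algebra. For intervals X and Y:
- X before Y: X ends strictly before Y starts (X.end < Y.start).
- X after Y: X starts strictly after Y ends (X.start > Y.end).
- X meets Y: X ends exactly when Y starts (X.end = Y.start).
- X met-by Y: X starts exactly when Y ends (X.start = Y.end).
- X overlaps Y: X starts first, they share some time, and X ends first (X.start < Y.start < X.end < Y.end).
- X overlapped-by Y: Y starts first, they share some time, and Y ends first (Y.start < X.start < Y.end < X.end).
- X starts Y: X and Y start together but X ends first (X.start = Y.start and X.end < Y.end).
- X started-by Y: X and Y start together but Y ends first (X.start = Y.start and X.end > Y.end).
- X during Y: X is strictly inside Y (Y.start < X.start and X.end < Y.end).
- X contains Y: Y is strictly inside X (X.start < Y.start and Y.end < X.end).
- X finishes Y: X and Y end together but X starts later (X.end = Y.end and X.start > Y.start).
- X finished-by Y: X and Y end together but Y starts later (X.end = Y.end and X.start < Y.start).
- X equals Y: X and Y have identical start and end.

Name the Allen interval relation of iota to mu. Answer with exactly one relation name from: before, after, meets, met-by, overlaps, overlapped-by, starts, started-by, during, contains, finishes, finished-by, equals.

overlapped-by

iota = [July 9, July 22]; mu = [July 3, July 16].
Compare endpoints: iota.start > mu.start, iota.start < mu.end, iota.end > mu.start, iota.end > mu.end.
That pattern is 'overlapped-by'.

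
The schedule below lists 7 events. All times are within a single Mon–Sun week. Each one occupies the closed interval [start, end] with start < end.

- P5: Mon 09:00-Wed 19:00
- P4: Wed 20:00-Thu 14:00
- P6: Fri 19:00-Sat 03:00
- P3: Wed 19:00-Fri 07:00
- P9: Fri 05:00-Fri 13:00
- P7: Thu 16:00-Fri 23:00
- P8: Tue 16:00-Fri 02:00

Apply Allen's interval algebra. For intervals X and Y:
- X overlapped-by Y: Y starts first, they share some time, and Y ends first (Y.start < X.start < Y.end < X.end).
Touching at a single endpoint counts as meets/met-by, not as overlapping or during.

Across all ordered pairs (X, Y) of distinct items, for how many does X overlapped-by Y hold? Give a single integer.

6

Checking all 42 ordered pairs for relation 'overlapped-by'; matching pairs in alphabetical order:
(P3, P8): P3 overlapped-by P8 ✓
(P6, P7): P6 overlapped-by P7 ✓
(P7, P3): P7 overlapped-by P3 ✓
(P7, P8): P7 overlapped-by P8 ✓
(P8, P5): P8 overlapped-by P5 ✓
(P9, P3): P9 overlapped-by P3 ✓
Count: 6.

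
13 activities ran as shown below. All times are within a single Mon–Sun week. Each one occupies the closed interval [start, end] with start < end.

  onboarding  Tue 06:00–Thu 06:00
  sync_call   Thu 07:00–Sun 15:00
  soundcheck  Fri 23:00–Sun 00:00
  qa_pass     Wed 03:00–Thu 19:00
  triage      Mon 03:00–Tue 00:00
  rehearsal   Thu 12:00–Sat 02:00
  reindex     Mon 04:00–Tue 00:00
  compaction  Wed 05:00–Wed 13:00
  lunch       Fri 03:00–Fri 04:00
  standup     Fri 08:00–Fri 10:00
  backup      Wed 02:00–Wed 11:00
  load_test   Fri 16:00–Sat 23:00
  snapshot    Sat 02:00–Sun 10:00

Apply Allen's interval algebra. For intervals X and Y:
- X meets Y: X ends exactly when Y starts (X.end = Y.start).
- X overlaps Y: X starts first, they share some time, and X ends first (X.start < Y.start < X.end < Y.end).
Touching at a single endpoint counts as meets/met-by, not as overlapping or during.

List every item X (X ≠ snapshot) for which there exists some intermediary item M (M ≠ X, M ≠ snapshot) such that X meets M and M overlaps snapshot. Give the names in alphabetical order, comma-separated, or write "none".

Target snapshot = [Sat 02:00, Sun 10:00].
Intermediaries M with M overlaps snapshot: load_test, soundcheck.
Via load_test — items with X meets load_test: none.
Via soundcheck — items with X meets soundcheck: none.
Union: none.

none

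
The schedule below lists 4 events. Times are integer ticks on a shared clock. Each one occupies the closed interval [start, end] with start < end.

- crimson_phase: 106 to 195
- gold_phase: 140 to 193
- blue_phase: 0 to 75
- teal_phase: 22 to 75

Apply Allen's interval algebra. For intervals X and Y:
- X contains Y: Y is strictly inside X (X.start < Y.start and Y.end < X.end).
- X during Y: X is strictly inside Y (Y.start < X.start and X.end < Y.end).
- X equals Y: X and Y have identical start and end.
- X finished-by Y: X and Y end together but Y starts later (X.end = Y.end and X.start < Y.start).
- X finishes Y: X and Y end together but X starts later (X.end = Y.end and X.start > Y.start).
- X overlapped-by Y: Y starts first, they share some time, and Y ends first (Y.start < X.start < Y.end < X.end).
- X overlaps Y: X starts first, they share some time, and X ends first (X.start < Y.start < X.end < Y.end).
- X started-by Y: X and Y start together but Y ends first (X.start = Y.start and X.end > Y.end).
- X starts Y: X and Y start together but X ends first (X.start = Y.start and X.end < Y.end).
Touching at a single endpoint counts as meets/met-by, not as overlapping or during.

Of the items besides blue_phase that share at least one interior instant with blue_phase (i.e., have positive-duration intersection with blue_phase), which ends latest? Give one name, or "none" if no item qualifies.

Target blue_phase = [0, 75].
crimson_phase [106, 195] → after → excluded.
gold_phase [140, 193] → after → excluded.
teal_phase [22, 75] → finishes → candidate.
Among candidates, latest end is 75 → teal_phase.

teal_phase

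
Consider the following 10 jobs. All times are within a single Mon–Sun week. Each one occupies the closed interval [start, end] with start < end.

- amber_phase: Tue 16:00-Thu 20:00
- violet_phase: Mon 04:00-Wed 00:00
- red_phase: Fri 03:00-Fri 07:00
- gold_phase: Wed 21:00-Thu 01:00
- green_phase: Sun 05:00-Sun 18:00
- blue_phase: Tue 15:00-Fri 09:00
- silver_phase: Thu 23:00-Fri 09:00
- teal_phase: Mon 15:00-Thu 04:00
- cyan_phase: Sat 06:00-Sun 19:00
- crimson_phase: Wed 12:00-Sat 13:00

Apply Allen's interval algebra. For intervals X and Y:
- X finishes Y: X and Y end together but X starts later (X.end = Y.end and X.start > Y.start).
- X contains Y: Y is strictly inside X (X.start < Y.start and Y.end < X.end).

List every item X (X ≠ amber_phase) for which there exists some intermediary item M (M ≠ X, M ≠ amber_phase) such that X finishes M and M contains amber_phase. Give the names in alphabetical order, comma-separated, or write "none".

Target amber_phase = [Tue 16:00, Thu 20:00].
Intermediaries M with M contains amber_phase: blue_phase.
Via blue_phase — items with X finishes blue_phase: silver_phase.
Union: silver_phase.

silver_phase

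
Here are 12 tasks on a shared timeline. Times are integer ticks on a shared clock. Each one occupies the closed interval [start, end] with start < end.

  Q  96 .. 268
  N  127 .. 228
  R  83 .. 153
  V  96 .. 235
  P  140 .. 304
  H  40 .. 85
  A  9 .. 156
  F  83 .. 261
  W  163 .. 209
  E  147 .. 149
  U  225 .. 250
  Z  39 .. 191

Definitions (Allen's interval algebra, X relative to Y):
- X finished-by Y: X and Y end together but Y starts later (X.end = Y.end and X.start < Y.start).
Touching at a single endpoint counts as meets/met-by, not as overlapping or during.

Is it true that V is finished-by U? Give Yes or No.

V = [96, 235], U = [225, 250].
Actual relation of V to U: overlaps.
Asked whether 'finished-by' holds → No.

No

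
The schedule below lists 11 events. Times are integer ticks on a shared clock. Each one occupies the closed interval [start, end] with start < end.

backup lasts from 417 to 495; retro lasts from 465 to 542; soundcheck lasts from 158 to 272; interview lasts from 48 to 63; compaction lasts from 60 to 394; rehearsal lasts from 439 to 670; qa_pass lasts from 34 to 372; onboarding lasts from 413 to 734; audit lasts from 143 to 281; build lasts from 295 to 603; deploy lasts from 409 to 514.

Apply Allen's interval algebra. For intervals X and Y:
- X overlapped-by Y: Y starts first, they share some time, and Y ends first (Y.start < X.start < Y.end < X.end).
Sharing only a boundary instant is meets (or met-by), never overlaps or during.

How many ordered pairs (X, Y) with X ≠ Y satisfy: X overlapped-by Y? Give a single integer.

Checking all 110 ordered pairs for relation 'overlapped-by'; matching pairs in alphabetical order:
(build, compaction): build overlapped-by compaction ✓
(build, qa_pass): build overlapped-by qa_pass ✓
(compaction, interview): compaction overlapped-by interview ✓
(compaction, qa_pass): compaction overlapped-by qa_pass ✓
(onboarding, build): onboarding overlapped-by build ✓
(onboarding, deploy): onboarding overlapped-by deploy ✓
(rehearsal, backup): rehearsal overlapped-by backup ✓
(rehearsal, build): rehearsal overlapped-by build ✓
(rehearsal, deploy): rehearsal overlapped-by deploy ✓
(retro, backup): retro overlapped-by backup ✓
(retro, deploy): retro overlapped-by deploy ✓
Count: 11.

11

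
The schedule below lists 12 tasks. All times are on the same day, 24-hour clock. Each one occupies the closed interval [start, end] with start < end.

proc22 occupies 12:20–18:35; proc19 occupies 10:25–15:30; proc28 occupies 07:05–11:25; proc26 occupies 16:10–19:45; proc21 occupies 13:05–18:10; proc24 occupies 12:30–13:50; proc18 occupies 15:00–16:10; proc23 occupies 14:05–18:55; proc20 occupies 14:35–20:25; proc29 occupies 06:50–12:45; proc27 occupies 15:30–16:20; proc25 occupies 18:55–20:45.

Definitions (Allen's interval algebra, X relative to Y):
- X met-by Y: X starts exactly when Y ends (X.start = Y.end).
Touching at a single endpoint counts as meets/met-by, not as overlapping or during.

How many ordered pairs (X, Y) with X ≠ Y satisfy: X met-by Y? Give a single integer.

Checking all 132 ordered pairs for relation 'met-by'; matching pairs in alphabetical order:
(proc25, proc23): proc25 met-by proc23 ✓
(proc26, proc18): proc26 met-by proc18 ✓
(proc27, proc19): proc27 met-by proc19 ✓
Count: 3.

3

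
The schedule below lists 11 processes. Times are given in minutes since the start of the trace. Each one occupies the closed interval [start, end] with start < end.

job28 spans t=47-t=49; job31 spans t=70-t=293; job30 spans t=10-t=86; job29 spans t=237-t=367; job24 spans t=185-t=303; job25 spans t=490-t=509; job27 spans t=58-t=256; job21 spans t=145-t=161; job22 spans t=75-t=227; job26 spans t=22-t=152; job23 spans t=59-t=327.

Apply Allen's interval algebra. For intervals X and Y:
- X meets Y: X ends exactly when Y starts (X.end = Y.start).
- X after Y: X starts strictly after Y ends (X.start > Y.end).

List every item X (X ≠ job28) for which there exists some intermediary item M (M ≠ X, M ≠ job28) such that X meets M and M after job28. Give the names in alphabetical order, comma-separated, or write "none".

none

Target job28 = [t=47, t=49].
Intermediaries M with M after job28: job21, job22, job23, job24, job25, job27, job29, job31.
Via job21 — items with X meets job21: none.
Via job22 — items with X meets job22: none.
Via job23 — items with X meets job23: none.
Via job24 — items with X meets job24: none.
Via job25 — items with X meets job25: none.
Via job27 — items with X meets job27: none.
Via job29 — items with X meets job29: none.
Via job31 — items with X meets job31: none.
Union: none.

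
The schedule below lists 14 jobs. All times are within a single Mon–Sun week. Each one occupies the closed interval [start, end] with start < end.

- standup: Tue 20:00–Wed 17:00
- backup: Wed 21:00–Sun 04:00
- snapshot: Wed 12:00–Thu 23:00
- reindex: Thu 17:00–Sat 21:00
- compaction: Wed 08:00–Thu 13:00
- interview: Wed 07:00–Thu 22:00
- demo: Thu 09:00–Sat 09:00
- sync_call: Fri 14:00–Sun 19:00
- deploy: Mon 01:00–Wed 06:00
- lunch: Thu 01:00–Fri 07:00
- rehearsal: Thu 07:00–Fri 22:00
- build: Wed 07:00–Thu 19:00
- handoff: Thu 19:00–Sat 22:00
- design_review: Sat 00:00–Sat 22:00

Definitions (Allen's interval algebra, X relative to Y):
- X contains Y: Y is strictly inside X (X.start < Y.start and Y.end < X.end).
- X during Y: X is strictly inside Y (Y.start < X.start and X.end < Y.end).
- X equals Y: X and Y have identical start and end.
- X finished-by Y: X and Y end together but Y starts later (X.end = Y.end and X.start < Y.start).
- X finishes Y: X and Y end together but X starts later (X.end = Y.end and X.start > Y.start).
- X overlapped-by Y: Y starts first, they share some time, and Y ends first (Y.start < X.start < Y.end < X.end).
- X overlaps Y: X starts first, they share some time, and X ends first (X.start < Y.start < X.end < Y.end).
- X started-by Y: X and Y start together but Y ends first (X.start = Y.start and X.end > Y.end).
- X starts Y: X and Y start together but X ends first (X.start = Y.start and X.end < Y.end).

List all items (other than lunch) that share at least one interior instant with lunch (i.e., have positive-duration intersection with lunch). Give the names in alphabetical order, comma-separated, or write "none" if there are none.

backup, build, compaction, demo, handoff, interview, rehearsal, reindex, snapshot

Target lunch = [Thu 01:00, Fri 07:00].
backup [Wed 21:00, Sun 04:00] → contains → yes.
build [Wed 07:00, Thu 19:00] → overlaps → yes.
compaction [Wed 08:00, Thu 13:00] → overlaps → yes.
demo [Thu 09:00, Sat 09:00] → overlapped-by → yes.
deploy [Mon 01:00, Wed 06:00] → before → no.
design_review [Sat 00:00, Sat 22:00] → after → no.
handoff [Thu 19:00, Sat 22:00] → overlapped-by → yes.
interview [Wed 07:00, Thu 22:00] → overlaps → yes.
rehearsal [Thu 07:00, Fri 22:00] → overlapped-by → yes.
reindex [Thu 17:00, Sat 21:00] → overlapped-by → yes.
snapshot [Wed 12:00, Thu 23:00] → overlaps → yes.
standup [Tue 20:00, Wed 17:00] → before → no.
sync_call [Fri 14:00, Sun 19:00] → after → no.
Result: backup, build, compaction, demo, handoff, interview, rehearsal, reindex, snapshot.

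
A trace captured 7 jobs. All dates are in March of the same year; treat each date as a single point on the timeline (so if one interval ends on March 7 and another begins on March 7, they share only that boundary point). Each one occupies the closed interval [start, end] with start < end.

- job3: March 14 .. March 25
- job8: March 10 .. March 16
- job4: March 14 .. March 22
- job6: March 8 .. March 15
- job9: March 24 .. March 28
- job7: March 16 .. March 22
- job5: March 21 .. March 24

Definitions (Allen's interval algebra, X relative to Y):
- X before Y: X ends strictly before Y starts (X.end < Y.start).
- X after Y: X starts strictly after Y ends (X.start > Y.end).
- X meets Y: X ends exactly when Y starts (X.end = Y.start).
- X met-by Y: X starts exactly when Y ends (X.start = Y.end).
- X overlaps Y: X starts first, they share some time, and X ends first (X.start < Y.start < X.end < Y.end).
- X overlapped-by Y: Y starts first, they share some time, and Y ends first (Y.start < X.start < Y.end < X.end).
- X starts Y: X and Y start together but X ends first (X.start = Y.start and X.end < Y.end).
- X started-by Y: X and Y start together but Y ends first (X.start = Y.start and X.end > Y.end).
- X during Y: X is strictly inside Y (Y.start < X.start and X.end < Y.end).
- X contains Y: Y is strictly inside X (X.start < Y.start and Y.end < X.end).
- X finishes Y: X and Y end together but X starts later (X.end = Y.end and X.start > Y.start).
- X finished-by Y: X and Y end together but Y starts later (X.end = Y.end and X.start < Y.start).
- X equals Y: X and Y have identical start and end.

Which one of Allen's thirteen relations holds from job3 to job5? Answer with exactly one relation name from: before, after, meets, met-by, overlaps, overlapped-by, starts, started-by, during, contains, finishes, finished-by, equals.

contains

job3 = [March 14, March 25]; job5 = [March 21, March 24].
Compare endpoints: job3.start < job5.start, job3.start < job5.end, job3.end > job5.start, job3.end > job5.end.
That pattern is 'contains'.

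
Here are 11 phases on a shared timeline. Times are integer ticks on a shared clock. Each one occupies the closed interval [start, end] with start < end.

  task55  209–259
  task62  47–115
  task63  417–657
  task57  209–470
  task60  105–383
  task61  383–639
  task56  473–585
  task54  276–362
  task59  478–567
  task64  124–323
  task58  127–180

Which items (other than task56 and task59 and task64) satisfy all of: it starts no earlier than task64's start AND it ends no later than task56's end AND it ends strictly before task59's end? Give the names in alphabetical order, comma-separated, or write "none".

task54, task55, task57, task58

Conditions: its start is no earlier than task64's start (X.start >= 124) AND its end is no later than task56's end (X.end <= 585) AND its end is strictly before task59's end (X.end < 567).
task54: start 276 >= 124? ✓; end 362 <= 585? ✓; end 362 < 567? ✓ → yes.
task55: start 209 >= 124? ✓; end 259 <= 585? ✓; end 259 < 567? ✓ → yes.
task57: start 209 >= 124? ✓; end 470 <= 585? ✓; end 470 < 567? ✓ → yes.
task58: start 127 >= 124? ✓; end 180 <= 585? ✓; end 180 < 567? ✓ → yes.
task60: start 105 >= 124? ✗; end 383 <= 585? ✓; end 383 < 567? ✓ → no.
task61: start 383 >= 124? ✓; end 639 <= 585? ✗; end 639 < 567? ✗ → no.
task62: start 47 >= 124? ✗; end 115 <= 585? ✓; end 115 < 567? ✓ → no.
task63: start 417 >= 124? ✓; end 657 <= 585? ✗; end 657 < 567? ✗ → no.
Result: task54, task55, task57, task58.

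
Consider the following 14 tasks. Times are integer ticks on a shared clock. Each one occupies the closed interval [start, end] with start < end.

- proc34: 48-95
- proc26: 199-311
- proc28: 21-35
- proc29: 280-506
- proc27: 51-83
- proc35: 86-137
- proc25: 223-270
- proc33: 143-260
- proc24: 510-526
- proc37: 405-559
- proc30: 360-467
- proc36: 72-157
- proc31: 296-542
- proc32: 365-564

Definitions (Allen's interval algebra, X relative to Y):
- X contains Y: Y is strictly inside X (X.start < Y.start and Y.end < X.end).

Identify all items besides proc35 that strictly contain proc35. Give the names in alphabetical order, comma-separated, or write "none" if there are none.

proc36

Target proc35 = [86, 137].
proc24 [510, 526] → after → no.
proc25 [223, 270] → after → no.
proc26 [199, 311] → after → no.
proc27 [51, 83] → before → no.
proc28 [21, 35] → before → no.
proc29 [280, 506] → after → no.
proc30 [360, 467] → after → no.
proc31 [296, 542] → after → no.
proc32 [365, 564] → after → no.
proc33 [143, 260] → after → no.
proc34 [48, 95] → overlaps → no.
proc36 [72, 157] → contains → yes.
proc37 [405, 559] → after → no.
Result: proc36.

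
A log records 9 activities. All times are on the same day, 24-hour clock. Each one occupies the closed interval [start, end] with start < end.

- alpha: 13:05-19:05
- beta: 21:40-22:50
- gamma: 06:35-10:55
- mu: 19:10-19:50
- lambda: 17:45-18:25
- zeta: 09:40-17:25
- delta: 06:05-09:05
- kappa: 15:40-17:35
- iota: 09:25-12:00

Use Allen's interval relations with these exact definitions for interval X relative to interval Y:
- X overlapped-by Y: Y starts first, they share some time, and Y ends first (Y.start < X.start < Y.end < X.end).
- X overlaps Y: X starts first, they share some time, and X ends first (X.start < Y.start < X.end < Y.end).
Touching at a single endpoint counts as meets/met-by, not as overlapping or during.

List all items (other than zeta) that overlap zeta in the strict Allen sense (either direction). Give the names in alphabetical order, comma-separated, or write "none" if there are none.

Target zeta = [09:40, 17:25].
alpha [13:05, 19:05] → overlapped-by → yes.
beta [21:40, 22:50] → after → no.
delta [06:05, 09:05] → before → no.
gamma [06:35, 10:55] → overlaps → yes.
iota [09:25, 12:00] → overlaps → yes.
kappa [15:40, 17:35] → overlapped-by → yes.
lambda [17:45, 18:25] → after → no.
mu [19:10, 19:50] → after → no.
Result: alpha, gamma, iota, kappa.

alpha, gamma, iota, kappa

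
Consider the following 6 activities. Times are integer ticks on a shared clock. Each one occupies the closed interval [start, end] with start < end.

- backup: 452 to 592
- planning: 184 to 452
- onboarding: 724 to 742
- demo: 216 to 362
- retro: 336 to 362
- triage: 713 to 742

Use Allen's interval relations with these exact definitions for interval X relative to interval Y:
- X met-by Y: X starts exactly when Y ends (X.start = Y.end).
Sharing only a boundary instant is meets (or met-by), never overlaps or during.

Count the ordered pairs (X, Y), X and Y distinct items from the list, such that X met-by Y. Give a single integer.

Checking all 30 ordered pairs for relation 'met-by'; matching pairs in alphabetical order:
(backup, planning): backup met-by planning ✓
Count: 1.

1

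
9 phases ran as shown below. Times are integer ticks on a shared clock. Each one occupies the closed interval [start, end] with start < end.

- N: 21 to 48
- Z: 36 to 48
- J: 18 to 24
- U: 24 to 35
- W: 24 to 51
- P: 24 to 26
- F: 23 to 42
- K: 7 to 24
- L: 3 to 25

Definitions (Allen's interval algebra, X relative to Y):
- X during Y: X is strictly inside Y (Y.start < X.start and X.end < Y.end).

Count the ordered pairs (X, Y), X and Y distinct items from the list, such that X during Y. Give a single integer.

Checking all 72 ordered pairs for relation 'during'; matching pairs in alphabetical order:
(F, N): F during N ✓
(J, L): J during L ✓
(K, L): K during L ✓
(P, F): P during F ✓
(P, N): P during N ✓
(U, F): U during F ✓
(U, N): U during N ✓
(Z, W): Z during W ✓
Count: 8.

8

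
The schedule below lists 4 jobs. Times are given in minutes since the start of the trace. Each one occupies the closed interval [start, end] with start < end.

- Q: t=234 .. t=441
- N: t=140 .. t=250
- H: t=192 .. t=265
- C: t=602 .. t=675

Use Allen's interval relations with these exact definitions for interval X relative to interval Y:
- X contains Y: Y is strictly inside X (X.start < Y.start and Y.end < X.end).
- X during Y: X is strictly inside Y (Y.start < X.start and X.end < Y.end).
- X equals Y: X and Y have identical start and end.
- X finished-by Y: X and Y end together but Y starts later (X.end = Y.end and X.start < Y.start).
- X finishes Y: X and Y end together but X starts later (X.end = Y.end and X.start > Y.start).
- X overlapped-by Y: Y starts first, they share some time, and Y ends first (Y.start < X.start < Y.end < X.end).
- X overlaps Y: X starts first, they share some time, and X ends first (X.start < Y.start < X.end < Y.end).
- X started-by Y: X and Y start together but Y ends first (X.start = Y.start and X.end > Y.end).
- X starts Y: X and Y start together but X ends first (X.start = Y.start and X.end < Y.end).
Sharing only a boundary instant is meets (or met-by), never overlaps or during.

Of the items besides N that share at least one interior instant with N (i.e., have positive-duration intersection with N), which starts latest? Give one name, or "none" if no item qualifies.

Q

Target N = [t=140, t=250].
C [t=602, t=675] → after → excluded.
H [t=192, t=265] → overlapped-by → candidate.
Q [t=234, t=441] → overlapped-by → candidate.
Among candidates, latest start is t=234 → Q.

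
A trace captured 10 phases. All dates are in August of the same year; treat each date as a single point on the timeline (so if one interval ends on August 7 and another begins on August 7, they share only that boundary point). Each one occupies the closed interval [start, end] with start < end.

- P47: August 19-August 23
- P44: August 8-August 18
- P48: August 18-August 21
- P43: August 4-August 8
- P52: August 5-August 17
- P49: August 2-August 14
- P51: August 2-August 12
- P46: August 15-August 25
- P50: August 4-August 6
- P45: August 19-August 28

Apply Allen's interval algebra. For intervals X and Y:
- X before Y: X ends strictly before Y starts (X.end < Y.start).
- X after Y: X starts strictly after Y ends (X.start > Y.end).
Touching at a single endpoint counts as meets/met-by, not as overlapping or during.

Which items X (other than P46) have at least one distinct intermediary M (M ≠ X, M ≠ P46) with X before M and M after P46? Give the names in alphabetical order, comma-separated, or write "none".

Target P46 = [August 15, August 25].
Intermediaries M with M after P46: none.
Union: none.

none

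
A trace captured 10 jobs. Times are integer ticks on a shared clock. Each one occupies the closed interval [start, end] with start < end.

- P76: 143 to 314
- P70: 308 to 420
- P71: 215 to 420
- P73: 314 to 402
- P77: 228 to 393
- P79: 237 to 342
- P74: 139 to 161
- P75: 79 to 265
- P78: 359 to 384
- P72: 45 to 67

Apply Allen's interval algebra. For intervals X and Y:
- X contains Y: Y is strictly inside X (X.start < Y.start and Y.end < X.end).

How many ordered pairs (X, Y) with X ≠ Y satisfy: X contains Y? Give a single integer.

10

Checking all 90 ordered pairs for relation 'contains'; matching pairs in alphabetical order:
(P70, P73): P70 contains P73 ✓
(P70, P78): P70 contains P78 ✓
(P71, P73): P71 contains P73 ✓
(P71, P77): P71 contains P77 ✓
(P71, P78): P71 contains P78 ✓
(P71, P79): P71 contains P79 ✓
(P73, P78): P73 contains P78 ✓
(P75, P74): P75 contains P74 ✓
(P77, P78): P77 contains P78 ✓
(P77, P79): P77 contains P79 ✓
Count: 10.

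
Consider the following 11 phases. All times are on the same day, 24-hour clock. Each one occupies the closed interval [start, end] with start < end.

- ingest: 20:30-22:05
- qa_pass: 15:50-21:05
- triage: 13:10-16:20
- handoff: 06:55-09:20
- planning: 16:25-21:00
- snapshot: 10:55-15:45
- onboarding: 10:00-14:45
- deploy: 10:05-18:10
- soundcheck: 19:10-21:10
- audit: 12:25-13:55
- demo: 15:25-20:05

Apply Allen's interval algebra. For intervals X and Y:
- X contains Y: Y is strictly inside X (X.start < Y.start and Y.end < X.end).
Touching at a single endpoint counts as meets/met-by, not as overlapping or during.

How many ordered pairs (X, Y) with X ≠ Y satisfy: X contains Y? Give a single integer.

6

Checking all 110 ordered pairs for relation 'contains'; matching pairs in alphabetical order:
(deploy, audit): deploy contains audit ✓
(deploy, snapshot): deploy contains snapshot ✓
(deploy, triage): deploy contains triage ✓
(onboarding, audit): onboarding contains audit ✓
(qa_pass, planning): qa_pass contains planning ✓
(snapshot, audit): snapshot contains audit ✓
Count: 6.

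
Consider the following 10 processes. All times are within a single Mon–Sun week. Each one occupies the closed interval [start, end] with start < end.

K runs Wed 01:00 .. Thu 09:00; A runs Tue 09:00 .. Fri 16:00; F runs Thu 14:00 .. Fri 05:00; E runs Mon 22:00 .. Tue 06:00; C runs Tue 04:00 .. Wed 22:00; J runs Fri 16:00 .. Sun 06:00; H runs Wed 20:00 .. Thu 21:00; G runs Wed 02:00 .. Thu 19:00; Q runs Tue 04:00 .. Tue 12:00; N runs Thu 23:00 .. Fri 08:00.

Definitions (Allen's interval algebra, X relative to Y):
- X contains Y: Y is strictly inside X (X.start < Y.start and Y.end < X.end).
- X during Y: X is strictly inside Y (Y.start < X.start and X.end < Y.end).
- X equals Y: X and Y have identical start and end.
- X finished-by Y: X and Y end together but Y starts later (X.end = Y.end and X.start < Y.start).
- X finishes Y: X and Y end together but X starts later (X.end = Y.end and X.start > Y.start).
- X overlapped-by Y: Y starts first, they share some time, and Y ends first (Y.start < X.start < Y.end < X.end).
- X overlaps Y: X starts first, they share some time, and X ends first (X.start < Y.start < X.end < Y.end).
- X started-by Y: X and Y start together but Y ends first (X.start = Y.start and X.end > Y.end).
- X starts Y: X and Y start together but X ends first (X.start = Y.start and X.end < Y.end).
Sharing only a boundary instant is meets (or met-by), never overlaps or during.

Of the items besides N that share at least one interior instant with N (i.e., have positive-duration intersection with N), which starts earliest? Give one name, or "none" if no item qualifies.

Target N = [Thu 23:00, Fri 08:00].
A [Tue 09:00, Fri 16:00] → contains → candidate.
C [Tue 04:00, Wed 22:00] → before → excluded.
E [Mon 22:00, Tue 06:00] → before → excluded.
F [Thu 14:00, Fri 05:00] → overlaps → candidate.
G [Wed 02:00, Thu 19:00] → before → excluded.
H [Wed 20:00, Thu 21:00] → before → excluded.
J [Fri 16:00, Sun 06:00] → after → excluded.
K [Wed 01:00, Thu 09:00] → before → excluded.
Q [Tue 04:00, Tue 12:00] → before → excluded.
Among candidates, earliest start is Tue 09:00 → A.

A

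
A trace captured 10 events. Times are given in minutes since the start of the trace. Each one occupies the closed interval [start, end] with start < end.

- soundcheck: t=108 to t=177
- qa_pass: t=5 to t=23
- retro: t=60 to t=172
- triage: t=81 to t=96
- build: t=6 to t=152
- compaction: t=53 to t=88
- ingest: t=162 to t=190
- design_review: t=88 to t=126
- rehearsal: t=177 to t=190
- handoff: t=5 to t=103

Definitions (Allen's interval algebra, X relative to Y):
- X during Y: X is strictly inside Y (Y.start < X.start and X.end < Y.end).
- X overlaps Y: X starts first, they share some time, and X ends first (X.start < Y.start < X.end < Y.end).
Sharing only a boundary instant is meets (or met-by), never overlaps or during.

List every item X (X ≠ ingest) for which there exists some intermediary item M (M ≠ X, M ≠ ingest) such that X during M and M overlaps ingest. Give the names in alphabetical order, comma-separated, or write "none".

design_review, triage

Target ingest = [t=162, t=190].
Intermediaries M with M overlaps ingest: retro, soundcheck.
Via retro — items with X during retro: design_review, triage.
Via soundcheck — items with X during soundcheck: none.
Union: design_review, triage.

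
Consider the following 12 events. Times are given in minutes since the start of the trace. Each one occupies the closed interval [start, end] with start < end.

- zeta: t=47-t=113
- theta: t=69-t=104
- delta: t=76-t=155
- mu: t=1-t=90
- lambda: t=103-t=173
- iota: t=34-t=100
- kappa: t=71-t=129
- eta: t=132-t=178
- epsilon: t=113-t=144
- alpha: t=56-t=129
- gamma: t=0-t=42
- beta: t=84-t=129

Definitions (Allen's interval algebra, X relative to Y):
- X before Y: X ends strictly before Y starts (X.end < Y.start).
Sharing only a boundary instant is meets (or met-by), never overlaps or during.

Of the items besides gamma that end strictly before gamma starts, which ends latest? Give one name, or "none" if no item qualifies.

Target gamma = [t=0, t=42].
alpha [t=56, t=129] → after → excluded.
beta [t=84, t=129] → after → excluded.
delta [t=76, t=155] → after → excluded.
epsilon [t=113, t=144] → after → excluded.
eta [t=132, t=178] → after → excluded.
iota [t=34, t=100] → overlapped-by → excluded.
kappa [t=71, t=129] → after → excluded.
lambda [t=103, t=173] → after → excluded.
mu [t=1, t=90] → overlapped-by → excluded.
theta [t=69, t=104] → after → excluded.
zeta [t=47, t=113] → after → excluded.
No candidates → none.

none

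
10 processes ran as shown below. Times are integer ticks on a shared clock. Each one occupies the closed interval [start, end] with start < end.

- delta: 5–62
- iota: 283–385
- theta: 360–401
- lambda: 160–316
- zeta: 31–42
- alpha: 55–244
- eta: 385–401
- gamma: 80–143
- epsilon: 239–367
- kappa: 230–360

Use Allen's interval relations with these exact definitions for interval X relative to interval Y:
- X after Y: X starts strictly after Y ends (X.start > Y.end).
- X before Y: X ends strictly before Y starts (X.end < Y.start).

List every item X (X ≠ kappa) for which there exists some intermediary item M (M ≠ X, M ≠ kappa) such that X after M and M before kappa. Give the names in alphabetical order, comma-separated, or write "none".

alpha, epsilon, eta, gamma, iota, lambda, theta

Target kappa = [230, 360].
Intermediaries M with M before kappa: delta, gamma, zeta.
Via delta — items with X after delta: epsilon, eta, gamma, iota, lambda, theta.
Via gamma — items with X after gamma: epsilon, eta, iota, lambda, theta.
Via zeta — items with X after zeta: alpha, epsilon, eta, gamma, iota, lambda, theta.
Union: alpha, epsilon, eta, gamma, iota, lambda, theta.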